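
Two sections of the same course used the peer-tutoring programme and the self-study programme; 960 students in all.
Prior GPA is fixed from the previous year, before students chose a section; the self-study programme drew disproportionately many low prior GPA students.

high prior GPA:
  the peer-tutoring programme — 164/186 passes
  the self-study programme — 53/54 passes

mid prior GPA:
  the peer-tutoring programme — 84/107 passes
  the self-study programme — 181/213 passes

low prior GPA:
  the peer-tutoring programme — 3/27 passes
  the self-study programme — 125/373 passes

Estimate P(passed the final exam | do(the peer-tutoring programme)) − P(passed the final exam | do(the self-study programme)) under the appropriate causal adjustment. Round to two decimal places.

The stratified and pooled comparisons disagree (the self-study programme wins within each prior GPA band; the peer-tutoring programme wins overall), so the answer turns on the causal role of prior GPA band.
Prior GPA band is set before the teaching method has any effect — it is not caused by the teaching method — and it independently drives the outcome. That makes it a confounder, so the causal comparison is within prior GPA band levels.
Adjusting over the population distribution of prior GPA band: 0.250·(0.882−0.981) + 0.333·(0.785−0.850) + 0.417·(0.111−0.335) = -0.140.

-0.14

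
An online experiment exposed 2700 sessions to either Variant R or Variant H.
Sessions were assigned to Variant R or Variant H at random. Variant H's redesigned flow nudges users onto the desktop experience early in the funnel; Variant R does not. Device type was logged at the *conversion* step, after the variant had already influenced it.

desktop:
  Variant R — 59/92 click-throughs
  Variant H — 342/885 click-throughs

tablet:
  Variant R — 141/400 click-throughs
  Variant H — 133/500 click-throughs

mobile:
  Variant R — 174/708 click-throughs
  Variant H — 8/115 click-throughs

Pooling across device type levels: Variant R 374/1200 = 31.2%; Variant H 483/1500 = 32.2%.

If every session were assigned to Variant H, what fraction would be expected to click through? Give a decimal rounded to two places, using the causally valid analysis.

0.32

Within every device type level Variant R has the higher rate, yet pooled Variant H does — Simpson's reversal.
The distribution of device type is itself part of what the variant does — it is an intermediate outcome. Holding it fixed would remove that part of the effect; the total effect is the pooled difference.
So P(outcome | do(Variant H)) is just the pooled rate for Variant H: 483/1500 = 0.322.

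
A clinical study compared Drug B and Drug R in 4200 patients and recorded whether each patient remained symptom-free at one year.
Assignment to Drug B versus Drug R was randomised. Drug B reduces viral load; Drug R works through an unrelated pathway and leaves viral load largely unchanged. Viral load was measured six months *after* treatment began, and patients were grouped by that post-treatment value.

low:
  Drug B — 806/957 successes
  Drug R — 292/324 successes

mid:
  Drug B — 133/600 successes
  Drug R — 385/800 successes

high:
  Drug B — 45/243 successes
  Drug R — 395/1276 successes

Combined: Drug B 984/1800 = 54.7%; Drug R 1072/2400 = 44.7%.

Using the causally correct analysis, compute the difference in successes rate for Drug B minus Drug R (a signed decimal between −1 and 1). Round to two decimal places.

+0.10

Stratifying would compare drugs among patients the drugs themselves sorted into viral load groups — a form of selection on an intermediate. The unconditioned pooled rates give the total causal effect.
The causal difference is the pooled difference: 0.547 − 0.447 = +0.100.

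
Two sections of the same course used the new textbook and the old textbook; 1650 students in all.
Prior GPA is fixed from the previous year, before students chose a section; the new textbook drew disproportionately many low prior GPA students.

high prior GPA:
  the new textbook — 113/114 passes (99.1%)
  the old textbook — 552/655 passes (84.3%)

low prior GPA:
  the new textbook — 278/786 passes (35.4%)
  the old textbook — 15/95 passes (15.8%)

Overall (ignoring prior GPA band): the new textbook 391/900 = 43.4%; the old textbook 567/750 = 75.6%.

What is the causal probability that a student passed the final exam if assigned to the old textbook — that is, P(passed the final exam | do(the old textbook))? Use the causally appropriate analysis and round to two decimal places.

The prior GPA band-specific comparison favours the new textbook throughout, but the pooled figures favour the old textbook. The question is whether to condition on prior GPA band.
Prior GPA band satisfies the back-door criterion: it is not a descendant of the teaching method, and it blocks the spurious path from teaching method to outcome. Adjusting for it (i.e., using the within-prior GPA band rates) gives the causal effect.
Standardising the old textbook to the population prior GPA band mix: 0.466·552/655 + 0.534·15/95 = 0.477.

0.48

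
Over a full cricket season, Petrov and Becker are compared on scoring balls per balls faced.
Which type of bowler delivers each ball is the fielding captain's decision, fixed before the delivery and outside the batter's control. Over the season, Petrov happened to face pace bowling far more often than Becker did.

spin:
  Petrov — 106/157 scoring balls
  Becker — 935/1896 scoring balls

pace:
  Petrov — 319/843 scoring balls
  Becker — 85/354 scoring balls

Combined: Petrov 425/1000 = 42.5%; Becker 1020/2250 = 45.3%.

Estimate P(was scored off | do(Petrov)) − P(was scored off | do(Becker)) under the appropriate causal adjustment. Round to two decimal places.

+0.17

Within every bowling type level Petrov has the higher rate, yet pooled Becker does — Simpson's reversal.
Bowling type differs across players for reasons unrelated to any effect of the player itself, and it separately predicts the outcome — a classic confounder. We must compare within bowling type levels.
Adjusting over the population distribution of bowling type: 0.632·(0.675−0.493) + 0.368·(0.378−0.240) = +0.166.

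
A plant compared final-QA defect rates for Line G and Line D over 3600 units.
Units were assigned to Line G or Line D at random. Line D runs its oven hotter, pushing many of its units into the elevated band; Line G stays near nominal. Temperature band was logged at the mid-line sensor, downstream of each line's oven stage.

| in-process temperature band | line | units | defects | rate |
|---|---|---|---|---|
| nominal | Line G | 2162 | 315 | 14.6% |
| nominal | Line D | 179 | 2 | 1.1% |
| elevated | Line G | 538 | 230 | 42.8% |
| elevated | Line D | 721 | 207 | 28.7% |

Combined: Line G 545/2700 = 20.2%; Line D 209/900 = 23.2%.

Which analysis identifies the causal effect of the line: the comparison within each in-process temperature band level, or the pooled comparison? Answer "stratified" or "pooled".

pooled

Stratifying would compare lines among units the lines themselves sorted into in-process temperature band groups — a form of selection on an intermediate. The unconditioned pooled rates give the total causal effect.
Pooled: Line G 20.2% vs Line D 23.2%; Line G is lower overall.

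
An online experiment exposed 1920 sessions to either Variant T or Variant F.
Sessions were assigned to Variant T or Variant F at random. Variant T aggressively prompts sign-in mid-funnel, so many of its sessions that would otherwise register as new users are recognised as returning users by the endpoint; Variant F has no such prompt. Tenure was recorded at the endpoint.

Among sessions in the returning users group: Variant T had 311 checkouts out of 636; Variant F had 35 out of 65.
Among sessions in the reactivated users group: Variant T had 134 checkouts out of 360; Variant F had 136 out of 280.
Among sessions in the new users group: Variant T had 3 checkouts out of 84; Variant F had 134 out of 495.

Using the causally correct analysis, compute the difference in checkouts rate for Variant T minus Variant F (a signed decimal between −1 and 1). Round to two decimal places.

+0.05

User tenure here is a post-treatment variable shaped by the variant; conditioning on it would introduce bias rather than remove it. The overall comparison is the causal one.
The causal difference is the pooled difference: 0.415 − 0.363 = +0.052.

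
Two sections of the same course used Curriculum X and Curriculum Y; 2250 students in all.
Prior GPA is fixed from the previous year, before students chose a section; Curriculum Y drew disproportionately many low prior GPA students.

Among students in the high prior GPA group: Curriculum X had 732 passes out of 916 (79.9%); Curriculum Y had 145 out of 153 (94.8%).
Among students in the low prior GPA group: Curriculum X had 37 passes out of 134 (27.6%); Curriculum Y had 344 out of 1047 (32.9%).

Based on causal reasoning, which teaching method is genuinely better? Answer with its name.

Here prior GPA band is a common cause — it drives both which teaching method a case falls under and the outcome. The crude comparison mixes populations; the stratum-specific rates are the causally relevant ones.
Within each level — high prior GPA: 79.9% vs 94.8%; low prior GPA: 27.6% vs 32.9% — Curriculum Y is higher every time.

Curriculum Y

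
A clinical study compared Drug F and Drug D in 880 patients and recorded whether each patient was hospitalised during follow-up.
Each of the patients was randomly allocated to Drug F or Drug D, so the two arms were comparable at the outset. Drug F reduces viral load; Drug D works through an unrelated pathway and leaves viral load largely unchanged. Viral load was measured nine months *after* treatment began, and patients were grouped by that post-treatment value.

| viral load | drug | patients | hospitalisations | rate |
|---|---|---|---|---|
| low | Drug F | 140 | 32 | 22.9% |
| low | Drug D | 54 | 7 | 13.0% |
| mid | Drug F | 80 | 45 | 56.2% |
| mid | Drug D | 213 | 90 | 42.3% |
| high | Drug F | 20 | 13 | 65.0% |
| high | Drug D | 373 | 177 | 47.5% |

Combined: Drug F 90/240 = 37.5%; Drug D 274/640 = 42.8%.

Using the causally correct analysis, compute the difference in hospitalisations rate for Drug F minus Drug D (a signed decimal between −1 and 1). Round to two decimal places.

-0.05

Viral load here is a post-treatment variable shaped by the drug; conditioning on it would introduce bias rather than remove it. The overall comparison is the causal one.
The causal difference is the pooled difference: 0.375 − 0.428 = -0.053.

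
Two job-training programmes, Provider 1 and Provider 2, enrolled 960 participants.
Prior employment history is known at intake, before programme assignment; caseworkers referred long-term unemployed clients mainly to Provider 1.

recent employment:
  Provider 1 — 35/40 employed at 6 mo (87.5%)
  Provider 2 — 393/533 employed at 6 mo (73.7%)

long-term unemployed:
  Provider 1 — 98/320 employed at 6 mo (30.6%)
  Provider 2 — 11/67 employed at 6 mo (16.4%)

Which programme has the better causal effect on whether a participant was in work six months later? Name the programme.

Provider 1

Prior employment history is set before the programme has any effect — it is not caused by the programme — and it independently drives the outcome. That makes it a confounder, so the causal comparison is within prior employment history levels.
Within each level — recent employment: 87.5% vs 73.7%; long-term unemployed: 30.6% vs 16.4% — Provider 1 is higher every time.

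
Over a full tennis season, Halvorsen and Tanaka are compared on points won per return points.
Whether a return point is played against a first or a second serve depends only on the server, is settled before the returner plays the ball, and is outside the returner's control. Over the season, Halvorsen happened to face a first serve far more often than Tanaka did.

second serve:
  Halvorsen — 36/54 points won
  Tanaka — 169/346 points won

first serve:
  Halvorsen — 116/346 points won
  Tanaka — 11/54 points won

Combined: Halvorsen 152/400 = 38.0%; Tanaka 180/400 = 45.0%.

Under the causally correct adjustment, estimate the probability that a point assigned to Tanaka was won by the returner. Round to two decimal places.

0.35

Since serve type is a pre-existing factor (not a product of the player) and it affects the outcome on its own, it is a confounder. The stratified rates, not the pooled rate, identify the causal effect.
Standardising Tanaka to the population serve type mix: 0.500·169/346 + 0.500·11/54 = 0.346.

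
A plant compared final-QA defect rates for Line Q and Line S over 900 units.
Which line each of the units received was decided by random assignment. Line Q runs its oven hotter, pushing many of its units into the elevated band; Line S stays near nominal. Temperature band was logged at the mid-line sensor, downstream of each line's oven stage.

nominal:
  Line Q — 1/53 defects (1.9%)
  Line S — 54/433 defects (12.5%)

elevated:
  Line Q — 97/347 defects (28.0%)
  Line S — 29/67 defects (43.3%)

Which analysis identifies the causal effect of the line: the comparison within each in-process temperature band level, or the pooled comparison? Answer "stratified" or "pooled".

The distribution of in-process temperature band is itself part of what the line does — it is an intermediate outcome. Holding it fixed would remove that part of the effect; the total effect is the pooled difference.
Pooled: Line Q 24.5% vs Line S 16.6%; Line S is lower overall.

pooled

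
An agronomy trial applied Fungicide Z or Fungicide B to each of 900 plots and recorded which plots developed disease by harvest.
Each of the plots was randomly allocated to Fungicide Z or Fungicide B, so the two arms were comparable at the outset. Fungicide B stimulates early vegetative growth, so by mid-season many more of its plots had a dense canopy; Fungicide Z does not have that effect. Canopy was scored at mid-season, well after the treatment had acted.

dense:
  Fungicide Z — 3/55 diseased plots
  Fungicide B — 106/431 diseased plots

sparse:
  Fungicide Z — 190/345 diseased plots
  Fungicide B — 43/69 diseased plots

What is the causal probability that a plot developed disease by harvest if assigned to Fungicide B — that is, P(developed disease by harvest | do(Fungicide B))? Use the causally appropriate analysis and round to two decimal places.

The distribution of mid-season canopy is itself part of what the fungicide does — it is an intermediate outcome. Holding it fixed would remove that part of the effect; the total effect is the pooled difference.
So P(outcome | do(Fungicide B)) is just the pooled rate for Fungicide B: 149/500 = 0.298.

0.30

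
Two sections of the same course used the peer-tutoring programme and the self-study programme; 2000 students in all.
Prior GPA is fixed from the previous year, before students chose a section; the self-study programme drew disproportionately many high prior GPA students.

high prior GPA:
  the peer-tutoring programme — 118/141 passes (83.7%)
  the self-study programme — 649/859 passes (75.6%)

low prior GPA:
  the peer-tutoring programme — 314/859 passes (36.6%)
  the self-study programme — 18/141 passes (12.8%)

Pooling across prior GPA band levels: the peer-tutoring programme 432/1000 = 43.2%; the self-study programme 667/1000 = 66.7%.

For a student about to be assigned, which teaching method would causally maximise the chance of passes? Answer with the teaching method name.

the peer-tutoring programme

the peer-tutoring programme is higher inside every prior GPA band stratum but the self-study programme is higher in aggregate. Whether to stratify depends on how prior GPA band relates to the teaching method.
Since prior GPA band is a pre-existing factor (not a product of the teaching method) and it affects the outcome on its own, it is a confounder. The stratified rates, not the pooled rate, identify the causal effect.
Within each level — high prior GPA: 83.7% vs 75.6%; low prior GPA: 36.6% vs 12.8% — the peer-tutoring programme is higher every time.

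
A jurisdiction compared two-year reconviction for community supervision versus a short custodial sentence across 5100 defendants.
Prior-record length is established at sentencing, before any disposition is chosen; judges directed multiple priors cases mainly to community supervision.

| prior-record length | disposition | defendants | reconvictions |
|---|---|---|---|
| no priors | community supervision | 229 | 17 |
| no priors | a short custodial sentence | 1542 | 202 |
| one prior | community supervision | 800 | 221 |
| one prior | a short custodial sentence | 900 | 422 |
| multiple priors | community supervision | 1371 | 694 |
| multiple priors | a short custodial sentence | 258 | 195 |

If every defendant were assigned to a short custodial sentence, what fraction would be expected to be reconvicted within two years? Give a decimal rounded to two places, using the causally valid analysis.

Here prior-record length is a common cause — it drives both which disposition a case falls under and the outcome. The crude comparison mixes populations; the stratum-specific rates are the causally relevant ones.
Standardising a short custodial sentence to the population prior-record length mix: 0.347·202/1542 + 0.333·422/900 + 0.319·195/258 = 0.443.

0.44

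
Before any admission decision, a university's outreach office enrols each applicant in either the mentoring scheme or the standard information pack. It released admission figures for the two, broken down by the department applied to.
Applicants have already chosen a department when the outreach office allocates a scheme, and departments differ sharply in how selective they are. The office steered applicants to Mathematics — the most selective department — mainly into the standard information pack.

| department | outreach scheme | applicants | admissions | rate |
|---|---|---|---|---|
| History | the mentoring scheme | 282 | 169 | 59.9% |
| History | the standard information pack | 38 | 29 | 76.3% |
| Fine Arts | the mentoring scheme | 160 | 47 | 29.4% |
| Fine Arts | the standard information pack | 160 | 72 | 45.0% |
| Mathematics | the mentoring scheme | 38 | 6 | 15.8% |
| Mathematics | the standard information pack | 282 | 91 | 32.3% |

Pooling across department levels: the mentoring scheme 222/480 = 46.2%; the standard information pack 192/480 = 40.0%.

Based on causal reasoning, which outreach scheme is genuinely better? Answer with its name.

The imbalance in department arose from how applicants were allocated, not from anything the outreach scheme did; and department independently affects the outcome. The pooled gap is confounded — condition on department.
Within each level — History: 59.9% vs 76.3%; Fine Arts: 29.4% vs 45.0%; Mathematics: 15.8% vs 32.3% — the standard information pack is higher every time.

the standard information pack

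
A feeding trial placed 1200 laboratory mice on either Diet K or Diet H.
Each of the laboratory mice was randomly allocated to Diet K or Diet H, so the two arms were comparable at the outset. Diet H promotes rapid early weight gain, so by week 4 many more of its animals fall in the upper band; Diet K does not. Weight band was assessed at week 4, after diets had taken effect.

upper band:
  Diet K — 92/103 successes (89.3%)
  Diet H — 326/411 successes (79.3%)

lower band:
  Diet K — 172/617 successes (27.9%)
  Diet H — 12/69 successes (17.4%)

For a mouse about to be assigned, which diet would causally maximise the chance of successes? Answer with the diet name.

The distribution of week-4 weight band is itself part of what the diet does — it is an intermediate outcome. Holding it fixed would remove that part of the effect; the total effect is the pooled difference.
Pooled: Diet K 36.7% vs Diet H 70.4%; Diet H is higher overall.

Diet H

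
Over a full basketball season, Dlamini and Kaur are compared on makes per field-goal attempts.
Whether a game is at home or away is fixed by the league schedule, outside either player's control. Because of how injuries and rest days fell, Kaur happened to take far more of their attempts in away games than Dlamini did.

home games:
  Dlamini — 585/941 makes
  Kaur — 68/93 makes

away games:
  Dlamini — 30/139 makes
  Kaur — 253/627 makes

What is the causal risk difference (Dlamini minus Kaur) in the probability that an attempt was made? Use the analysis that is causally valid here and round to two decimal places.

Nothing the player does changes game venue; the imbalance is an allocation artefact. With game venue also predicting the outcome, the pooled figure is confounded, and the within-stratum comparison is the causal one.
Adjusting over the population distribution of game venue: 0.574·(0.622−0.731) + 0.426·(0.216−0.404) = -0.143.

-0.14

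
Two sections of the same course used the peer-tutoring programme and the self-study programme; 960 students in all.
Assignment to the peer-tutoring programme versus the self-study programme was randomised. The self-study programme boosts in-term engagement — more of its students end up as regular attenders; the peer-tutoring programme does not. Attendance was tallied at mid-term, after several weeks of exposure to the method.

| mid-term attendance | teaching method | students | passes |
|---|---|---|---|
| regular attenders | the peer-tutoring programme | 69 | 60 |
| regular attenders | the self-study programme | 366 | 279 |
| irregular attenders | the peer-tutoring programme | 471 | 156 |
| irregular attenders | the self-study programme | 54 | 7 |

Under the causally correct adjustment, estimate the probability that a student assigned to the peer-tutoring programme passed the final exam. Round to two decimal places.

0.40

Mid-term attendance here is a post-treatment variable shaped by the teaching method; conditioning on it would introduce bias rather than remove it. The overall comparison is the causal one.
So P(outcome | do(the peer-tutoring programme)) is just the pooled rate for the peer-tutoring programme: 216/540 = 0.400.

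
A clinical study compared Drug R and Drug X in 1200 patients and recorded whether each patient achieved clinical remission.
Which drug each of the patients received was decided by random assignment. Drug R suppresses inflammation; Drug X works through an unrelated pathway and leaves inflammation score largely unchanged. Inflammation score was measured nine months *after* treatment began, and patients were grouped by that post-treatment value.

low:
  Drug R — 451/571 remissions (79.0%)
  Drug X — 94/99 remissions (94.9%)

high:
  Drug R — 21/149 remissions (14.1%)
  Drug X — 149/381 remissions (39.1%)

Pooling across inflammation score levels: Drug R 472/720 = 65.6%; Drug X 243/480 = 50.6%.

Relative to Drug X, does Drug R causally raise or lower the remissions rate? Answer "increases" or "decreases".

increases

Inflammation score here is a post-treatment variable shaped by the drug; conditioning on it would introduce bias rather than remove it. The overall comparison is the causal one.
Pooled: Drug R 65.6% vs Drug X 50.6%; Drug R is higher overall.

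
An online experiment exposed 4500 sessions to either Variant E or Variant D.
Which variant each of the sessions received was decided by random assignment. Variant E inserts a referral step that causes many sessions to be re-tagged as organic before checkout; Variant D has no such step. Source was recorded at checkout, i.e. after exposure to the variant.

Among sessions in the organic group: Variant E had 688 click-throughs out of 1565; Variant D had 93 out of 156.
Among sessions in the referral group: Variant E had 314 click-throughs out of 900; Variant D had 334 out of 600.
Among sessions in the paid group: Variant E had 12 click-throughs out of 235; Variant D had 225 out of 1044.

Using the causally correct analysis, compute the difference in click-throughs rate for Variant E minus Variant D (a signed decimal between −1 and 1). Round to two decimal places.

+0.01

The traffic source-specific comparison favours Variant D throughout, but the pooled figures favour Variant E. The question is whether to condition on traffic source.
Traffic source is downstream of the variant. One should not condition on a consequence of treatment, so the overall rates are the right comparison.
The causal difference is the pooled difference: 0.376 − 0.362 = +0.013.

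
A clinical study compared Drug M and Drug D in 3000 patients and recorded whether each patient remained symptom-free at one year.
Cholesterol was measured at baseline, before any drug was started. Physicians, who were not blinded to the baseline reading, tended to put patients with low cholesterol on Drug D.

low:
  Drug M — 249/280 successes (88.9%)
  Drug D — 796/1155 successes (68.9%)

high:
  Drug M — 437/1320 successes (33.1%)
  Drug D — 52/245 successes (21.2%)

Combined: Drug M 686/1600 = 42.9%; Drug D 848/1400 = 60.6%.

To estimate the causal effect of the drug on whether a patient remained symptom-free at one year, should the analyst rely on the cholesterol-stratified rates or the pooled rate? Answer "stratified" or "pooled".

stratified

Nothing the drug does changes cholesterol; the imbalance is an allocation artefact. With cholesterol also predicting the outcome, the pooled figure is confounded, and the within-stratum comparison is the causal one.
Within each level — low: 88.9% vs 68.9%; high: 33.1% vs 21.2% — Drug M is higher every time.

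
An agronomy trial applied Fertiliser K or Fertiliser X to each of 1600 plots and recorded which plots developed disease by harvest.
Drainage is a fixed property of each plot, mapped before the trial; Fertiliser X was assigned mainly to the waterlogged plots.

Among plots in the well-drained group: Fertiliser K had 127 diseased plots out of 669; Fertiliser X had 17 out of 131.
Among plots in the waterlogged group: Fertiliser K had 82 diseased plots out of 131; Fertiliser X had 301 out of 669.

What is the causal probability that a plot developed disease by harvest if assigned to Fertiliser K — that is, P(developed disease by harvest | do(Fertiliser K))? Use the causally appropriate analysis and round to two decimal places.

0.41

Field drainage differs across fertilisers for reasons unrelated to any effect of the fertiliser itself, and it separately predicts the outcome — a classic confounder. We must compare within field drainage levels.
Standardising Fertiliser K to the population field drainage mix: 0.500·127/669 + 0.500·82/131 = 0.408.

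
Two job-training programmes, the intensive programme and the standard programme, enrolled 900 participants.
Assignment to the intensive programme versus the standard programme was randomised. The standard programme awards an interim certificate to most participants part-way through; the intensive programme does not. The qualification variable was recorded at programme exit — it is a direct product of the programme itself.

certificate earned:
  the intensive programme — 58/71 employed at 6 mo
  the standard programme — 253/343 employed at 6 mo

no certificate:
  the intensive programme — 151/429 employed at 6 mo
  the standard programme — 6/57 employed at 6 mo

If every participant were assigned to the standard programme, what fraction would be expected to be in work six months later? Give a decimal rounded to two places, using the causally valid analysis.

Qualification attained during the programme lies on the pathway programme → qualification attained during the programme → outcome, so adjusting for it blocks the indirect effect. For the total causal effect of programme, use the unadjusted pooled rates.
So P(outcome | do(the standard programme)) is just the pooled rate for the standard programme: 259/400 = 0.647.

0.65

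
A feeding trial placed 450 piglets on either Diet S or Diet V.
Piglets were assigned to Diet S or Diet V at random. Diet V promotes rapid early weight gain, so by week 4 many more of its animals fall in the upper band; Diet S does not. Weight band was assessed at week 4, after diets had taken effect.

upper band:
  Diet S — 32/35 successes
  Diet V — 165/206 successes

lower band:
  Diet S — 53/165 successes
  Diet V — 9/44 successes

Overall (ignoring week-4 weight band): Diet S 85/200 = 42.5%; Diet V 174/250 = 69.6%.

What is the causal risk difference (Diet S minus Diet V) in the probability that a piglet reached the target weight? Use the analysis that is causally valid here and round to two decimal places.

Within every week-4 weight band level Diet S has the higher rate, yet pooled Diet V does — Simpson's reversal.
The distribution of week-4 weight band is itself part of what the diet does — it is an intermediate outcome. Holding it fixed would remove that part of the effect; the total effect is the pooled difference.
The causal difference is the pooled difference: 0.425 − 0.696 = -0.271.

-0.27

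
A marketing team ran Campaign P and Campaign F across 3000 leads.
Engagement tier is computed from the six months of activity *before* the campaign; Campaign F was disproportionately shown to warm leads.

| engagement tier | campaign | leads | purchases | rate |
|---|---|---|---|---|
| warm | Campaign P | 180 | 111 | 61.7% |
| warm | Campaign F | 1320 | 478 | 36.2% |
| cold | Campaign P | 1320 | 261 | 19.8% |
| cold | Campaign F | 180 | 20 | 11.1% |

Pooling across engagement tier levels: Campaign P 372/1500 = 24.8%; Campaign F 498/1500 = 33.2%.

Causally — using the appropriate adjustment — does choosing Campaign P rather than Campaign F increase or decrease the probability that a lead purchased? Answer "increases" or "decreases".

Within every engagement tier level Campaign P has the higher rate, yet pooled Campaign F does — Simpson's reversal.
Since engagement tier is a pre-existing factor (not a product of the campaign) and it affects the outcome on its own, it is a confounder. The stratified rates, not the pooled rate, identify the causal effect.
Within each level — warm: 61.7% vs 36.2%; cold: 19.8% vs 11.1% — Campaign P is higher every time.

increases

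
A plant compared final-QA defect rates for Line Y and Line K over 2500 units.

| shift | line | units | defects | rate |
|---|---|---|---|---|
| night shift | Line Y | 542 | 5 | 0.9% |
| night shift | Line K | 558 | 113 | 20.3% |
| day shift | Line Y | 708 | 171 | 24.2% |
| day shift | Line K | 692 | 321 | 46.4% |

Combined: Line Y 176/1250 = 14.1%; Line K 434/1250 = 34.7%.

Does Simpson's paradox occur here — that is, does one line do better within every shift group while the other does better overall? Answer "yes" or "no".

Within each shift level (night shift 0.9% vs 20.3%; day shift 24.2% vs 46.4%), Line Y has the lower rate every time. Pooled: 14.1% vs 34.7% — Line Y has the lower rate overall. They agree.

no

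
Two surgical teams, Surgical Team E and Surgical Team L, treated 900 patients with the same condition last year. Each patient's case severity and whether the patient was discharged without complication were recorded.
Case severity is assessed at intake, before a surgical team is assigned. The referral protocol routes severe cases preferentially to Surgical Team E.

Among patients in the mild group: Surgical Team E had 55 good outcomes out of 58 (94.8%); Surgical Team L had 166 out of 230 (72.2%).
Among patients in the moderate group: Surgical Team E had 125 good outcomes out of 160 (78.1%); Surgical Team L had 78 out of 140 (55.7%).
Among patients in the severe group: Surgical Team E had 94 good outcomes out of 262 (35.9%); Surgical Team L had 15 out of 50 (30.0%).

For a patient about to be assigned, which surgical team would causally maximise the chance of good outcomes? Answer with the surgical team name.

Surgical Team E

Surgical Team E is higher inside every case severity stratum but Surgical Team L is higher in aggregate. Whether to stratify depends on how case severity relates to the surgical team.
Case severity satisfies the back-door criterion: it is not a descendant of the surgical team, and it blocks the spurious path from surgical team to outcome. Adjusting for it (i.e., using the within-case severity rates) gives the causal effect.
Within each level — mild: 94.8% vs 72.2%; moderate: 78.1% vs 55.7%; severe: 35.9% vs 30.0% — Surgical Team E is higher every time.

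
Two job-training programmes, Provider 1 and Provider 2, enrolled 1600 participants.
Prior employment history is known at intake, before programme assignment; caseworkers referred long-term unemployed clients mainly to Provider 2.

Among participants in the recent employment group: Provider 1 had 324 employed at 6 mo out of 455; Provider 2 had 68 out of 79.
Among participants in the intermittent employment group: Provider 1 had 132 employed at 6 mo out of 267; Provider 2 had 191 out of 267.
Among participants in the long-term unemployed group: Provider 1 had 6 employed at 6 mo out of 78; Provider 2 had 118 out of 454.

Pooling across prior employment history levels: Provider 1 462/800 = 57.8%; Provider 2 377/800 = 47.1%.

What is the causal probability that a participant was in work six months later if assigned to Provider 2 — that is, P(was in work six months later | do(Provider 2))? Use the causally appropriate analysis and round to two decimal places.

Provider 2 is higher inside every prior employment history stratum but Provider 1 is higher in aggregate. Whether to stratify depends on how prior employment history relates to the programme.
Prior employment history is set before the programme has any effect — it is not caused by the programme — and it independently drives the outcome. That makes it a confounder, so the causal comparison is within prior employment history levels.
Standardising Provider 2 to the population prior employment history mix: 0.334·68/79 + 0.334·191/267 + 0.333·118/454 = 0.612.

0.61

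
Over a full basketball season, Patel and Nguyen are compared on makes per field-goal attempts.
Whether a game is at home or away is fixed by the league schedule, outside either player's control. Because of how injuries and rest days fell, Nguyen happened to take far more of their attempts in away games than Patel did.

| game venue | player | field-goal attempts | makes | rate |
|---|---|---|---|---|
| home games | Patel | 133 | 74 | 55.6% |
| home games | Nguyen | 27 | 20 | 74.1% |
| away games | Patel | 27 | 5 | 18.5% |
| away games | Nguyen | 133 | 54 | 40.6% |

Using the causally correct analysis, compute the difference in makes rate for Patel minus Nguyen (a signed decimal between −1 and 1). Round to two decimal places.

-0.20

The game venue-specific comparison favours Nguyen throughout, but the pooled figures favour Patel. The question is whether to condition on game venue.
Nothing the player does changes game venue; the imbalance is an allocation artefact. With game venue also predicting the outcome, the pooled figure is confounded, and the within-stratum comparison is the causal one.
Adjusting over the population distribution of game venue: 0.500·(0.556−0.741) + 0.500·(0.185−0.406) = -0.203.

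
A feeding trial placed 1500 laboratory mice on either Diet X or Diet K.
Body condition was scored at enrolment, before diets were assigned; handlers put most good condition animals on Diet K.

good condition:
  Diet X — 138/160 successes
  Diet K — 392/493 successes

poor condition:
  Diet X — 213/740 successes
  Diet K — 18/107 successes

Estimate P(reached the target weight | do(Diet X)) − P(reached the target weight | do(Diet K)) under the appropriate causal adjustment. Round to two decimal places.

Starting body condition differs across diets for reasons unrelated to any effect of the diet itself, and it separately predicts the outcome — a classic confounder. We must compare within starting body condition levels.
Adjusting over the population distribution of starting body condition: 0.435·(0.863−0.795) + 0.565·(0.288−0.168) = +0.097.

+0.10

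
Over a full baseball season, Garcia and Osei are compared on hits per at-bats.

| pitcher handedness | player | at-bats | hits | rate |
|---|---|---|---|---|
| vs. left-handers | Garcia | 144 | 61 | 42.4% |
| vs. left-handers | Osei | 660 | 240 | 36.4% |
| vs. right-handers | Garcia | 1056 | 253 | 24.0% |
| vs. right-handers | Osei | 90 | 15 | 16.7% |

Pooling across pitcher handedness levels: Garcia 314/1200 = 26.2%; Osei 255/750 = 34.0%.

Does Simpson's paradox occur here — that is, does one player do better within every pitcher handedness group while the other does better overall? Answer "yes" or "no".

Within each pitcher handedness level (vs. left-handers 42.4% vs 36.4%; vs. right-handers 24.0% vs 16.7%), Garcia has the higher rate every time. Pooled: 26.2% vs 34.0% — Osei has the higher rate overall. The two comparisons disagree.

yes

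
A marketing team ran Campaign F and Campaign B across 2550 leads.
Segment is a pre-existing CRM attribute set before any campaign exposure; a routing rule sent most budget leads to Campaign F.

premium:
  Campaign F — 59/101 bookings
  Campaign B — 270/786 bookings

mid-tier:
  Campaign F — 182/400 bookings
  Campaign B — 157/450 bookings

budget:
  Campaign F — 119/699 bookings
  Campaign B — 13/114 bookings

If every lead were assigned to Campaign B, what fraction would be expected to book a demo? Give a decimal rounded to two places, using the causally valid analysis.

0.27

Within every customer segment level Campaign F has the higher rate, yet pooled Campaign B does — Simpson's reversal.
Here customer segment is a common cause — it drives both which campaign a case falls under and the outcome. The crude comparison mixes populations; the stratum-specific rates are the causally relevant ones.
Standardising Campaign B to the population customer segment mix: 0.348·270/786 + 0.333·157/450 + 0.319·13/114 = 0.272.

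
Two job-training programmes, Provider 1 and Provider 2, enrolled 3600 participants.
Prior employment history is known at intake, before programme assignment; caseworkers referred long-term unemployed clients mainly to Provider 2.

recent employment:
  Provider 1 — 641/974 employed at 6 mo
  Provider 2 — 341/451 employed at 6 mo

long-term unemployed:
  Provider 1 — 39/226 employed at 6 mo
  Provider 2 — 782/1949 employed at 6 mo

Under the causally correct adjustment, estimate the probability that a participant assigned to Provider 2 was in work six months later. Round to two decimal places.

0.54

Prior employment history satisfies the back-door criterion: it is not a descendant of the programme, and it blocks the spurious path from programme to outcome. Adjusting for it (i.e., using the within-prior employment history rates) gives the causal effect.
Standardising Provider 2 to the population prior employment history mix: 0.396·341/451 + 0.604·782/1949 = 0.542.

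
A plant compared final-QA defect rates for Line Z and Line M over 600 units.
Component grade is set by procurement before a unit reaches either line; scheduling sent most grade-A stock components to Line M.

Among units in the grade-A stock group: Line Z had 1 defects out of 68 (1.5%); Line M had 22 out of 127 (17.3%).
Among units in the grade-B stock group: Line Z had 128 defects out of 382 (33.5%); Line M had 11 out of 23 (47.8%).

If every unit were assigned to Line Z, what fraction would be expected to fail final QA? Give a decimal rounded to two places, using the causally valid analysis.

Since component grade is a pre-existing factor (not a product of the line) and it affects the outcome on its own, it is a confounder. The stratified rates, not the pooled rate, identify the causal effect.
Standardising Line Z to the population component grade mix: 0.325·1/68 + 0.675·128/382 = 0.231.

0.23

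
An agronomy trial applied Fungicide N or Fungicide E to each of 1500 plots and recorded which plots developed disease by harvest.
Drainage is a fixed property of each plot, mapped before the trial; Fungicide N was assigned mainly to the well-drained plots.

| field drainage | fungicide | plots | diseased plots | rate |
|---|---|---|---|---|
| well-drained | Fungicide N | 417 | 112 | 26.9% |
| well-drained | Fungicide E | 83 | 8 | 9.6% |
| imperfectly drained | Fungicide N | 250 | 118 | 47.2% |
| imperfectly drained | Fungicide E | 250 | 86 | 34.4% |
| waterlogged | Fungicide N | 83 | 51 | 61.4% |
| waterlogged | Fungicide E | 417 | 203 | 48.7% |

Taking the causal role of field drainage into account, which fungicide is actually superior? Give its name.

Nothing the fungicide does changes field drainage; the imbalance is an allocation artefact. With field drainage also predicting the outcome, the pooled figure is confounded, and the within-stratum comparison is the causal one.
Within each level — well-drained: 26.9% vs 9.6%; imperfectly drained: 47.2% vs 34.4%; waterlogged: 61.4% vs 48.7% — Fungicide E is lower every time.

Fungicide E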